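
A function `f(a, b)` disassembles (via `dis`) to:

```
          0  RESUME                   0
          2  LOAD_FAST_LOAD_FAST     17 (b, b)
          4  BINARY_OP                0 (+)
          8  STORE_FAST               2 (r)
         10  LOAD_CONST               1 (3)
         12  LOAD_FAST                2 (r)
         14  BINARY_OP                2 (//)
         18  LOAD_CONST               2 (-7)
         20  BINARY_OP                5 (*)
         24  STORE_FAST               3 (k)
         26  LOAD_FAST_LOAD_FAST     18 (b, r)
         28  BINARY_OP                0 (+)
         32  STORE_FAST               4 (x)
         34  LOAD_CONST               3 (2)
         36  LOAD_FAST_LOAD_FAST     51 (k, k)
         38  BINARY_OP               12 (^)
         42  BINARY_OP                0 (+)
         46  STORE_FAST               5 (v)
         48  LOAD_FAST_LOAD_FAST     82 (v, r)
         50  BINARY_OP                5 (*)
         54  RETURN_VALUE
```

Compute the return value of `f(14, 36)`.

144

LOAD_FAST_LOAD_FAST b,b → push 36,36. Stack: [36, 36]
BINARY_OP + → 36 + 36 = 72. Stack: [72]
STORE_FAST r → r=72. Stack: []
LOAD_CONST → push 3. Stack: [3]
LOAD_FAST r → push 72. Stack: [3, 72]
BINARY_OP // → 3 // 72 = 0. Stack: [0]
LOAD_CONST → push -7. Stack: [0, -7]
BINARY_OP * → 0 * -7 = 0. Stack: [0]
STORE_FAST k → k=0. Stack: []
LOAD_FAST_LOAD_FAST b,r → push 36,72. Stack: [36, 72]
BINARY_OP + → 36 + 72 = 108. Stack: [108]
STORE_FAST x → x=108. Stack: []
LOAD_CONST → push 2. Stack: [2]
LOAD_FAST_LOAD_FAST k,k → push 0,0. Stack: [2, 0, 0]
BINARY_OP ^ → 0 ^ 0 = 0. Stack: [2, 0]
BINARY_OP + → 2 + 0 = 2. Stack: [2]
STORE_FAST v → v=2. Stack: []
LOAD_FAST_LOAD_FAST v,r → push 2,72. Stack: [2, 72]
BINARY_OP * → 2 * 72 = 144. Stack: [144]
RETURN_VALUE → return 144.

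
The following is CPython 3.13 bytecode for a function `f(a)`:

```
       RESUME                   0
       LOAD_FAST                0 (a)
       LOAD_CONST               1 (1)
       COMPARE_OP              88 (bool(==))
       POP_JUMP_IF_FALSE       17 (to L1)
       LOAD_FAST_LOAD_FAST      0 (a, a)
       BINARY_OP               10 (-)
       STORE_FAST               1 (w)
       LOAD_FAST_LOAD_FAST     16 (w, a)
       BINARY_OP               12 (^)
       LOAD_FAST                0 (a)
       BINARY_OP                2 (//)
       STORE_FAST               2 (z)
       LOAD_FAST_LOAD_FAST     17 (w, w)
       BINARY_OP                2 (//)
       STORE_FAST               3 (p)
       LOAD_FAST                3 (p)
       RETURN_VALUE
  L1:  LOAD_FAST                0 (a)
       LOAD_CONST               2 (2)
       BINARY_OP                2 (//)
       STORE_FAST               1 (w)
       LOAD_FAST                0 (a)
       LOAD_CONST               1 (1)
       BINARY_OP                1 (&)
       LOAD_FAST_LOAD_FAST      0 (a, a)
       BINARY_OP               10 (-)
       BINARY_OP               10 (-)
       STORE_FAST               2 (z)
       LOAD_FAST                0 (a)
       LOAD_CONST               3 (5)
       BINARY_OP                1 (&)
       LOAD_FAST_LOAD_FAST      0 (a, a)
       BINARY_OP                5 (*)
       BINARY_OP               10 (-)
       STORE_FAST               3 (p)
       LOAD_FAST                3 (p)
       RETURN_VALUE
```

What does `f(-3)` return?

LOAD_FAST a → push -3. Stack: [-3]
LOAD_CONST → push 1. Stack: [-3, 1]
COMPARE_OP bool(==) → -3 vs 1 = False. Stack: [False]
POP_JUMP_IF_FALSE → pop False; jump. Stack: []
LOAD_FAST a → push -3. Stack: [-3]
LOAD_CONST → push 2. Stack: [-3, 2]
BINARY_OP // → -3 // 2 = -2. Stack: [-2]
STORE_FAST w → w=-2. Stack: []
LOAD_FAST a → push -3. Stack: [-3]
LOAD_CONST → push 1. Stack: [-3, 1]
BINARY_OP & → -3 & 1 = 1. Stack: [1]
LOAD_FAST_LOAD_FAST a,a → push -3,-3. Stack: [1, -3, -3]
BINARY_OP - → -3 - -3 = 0. Stack: [1, 0]
BINARY_OP - → 1 - 0 = 1. Stack: [1]
STORE_FAST z → z=1. Stack: []
LOAD_FAST a → push -3. Stack: [-3]
LOAD_CONST → push 5. Stack: [-3, 5]
BINARY_OP & → -3 & 5 = 5. Stack: [5]
LOAD_FAST_LOAD_FAST a,a → push -3,-3. Stack: [5, -3, -3]
BINARY_OP * → -3 * -3 = 9. Stack: [5, 9]
BINARY_OP - → 5 - 9 = -4. Stack: [-4]
STORE_FAST p → p=-4. Stack: []
LOAD_FAST p → push -4. Stack: [-4]
RETURN_VALUE → return -4.

-4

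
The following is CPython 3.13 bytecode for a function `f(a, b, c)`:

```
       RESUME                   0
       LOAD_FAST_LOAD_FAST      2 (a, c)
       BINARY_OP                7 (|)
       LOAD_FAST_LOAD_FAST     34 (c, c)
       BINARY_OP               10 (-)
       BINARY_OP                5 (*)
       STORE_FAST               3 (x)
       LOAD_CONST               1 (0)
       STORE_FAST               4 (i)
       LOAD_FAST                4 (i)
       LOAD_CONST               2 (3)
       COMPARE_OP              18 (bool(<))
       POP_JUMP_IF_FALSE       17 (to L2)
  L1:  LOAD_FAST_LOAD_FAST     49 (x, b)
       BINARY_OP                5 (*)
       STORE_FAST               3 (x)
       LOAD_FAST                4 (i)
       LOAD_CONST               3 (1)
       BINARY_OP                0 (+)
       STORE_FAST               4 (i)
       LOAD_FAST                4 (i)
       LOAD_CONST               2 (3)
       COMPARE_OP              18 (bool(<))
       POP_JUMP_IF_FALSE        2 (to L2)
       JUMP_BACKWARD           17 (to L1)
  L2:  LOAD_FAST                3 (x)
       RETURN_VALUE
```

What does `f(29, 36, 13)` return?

0

LOAD_FAST_LOAD_FAST a,c → push 29,13. Stack: [29, 13]
BINARY_OP | → 29 | 13 = 29. Stack: [29]
LOAD_FAST_LOAD_FAST c,c → push 13,13. Stack: [29, 13, 13]
BINARY_OP - → 13 - 13 = 0. Stack: [29, 0]
BINARY_OP * → 29 * 0 = 0. Stack: [0]
STORE_FAST x → x=0. Stack: []
LOAD_CONST → push 0. Stack: [0]
STORE_FAST i → i=0. Stack: []
LOAD_FAST i → push 0. Stack: [0]
LOAD_CONST → push 3. Stack: [0, 3]
COMPARE_OP bool(<) → 0 vs 3 = True. Stack: [True]
POP_JUMP_IF_FALSE → pop True; no jump. Stack: []
LOAD_FAST_LOAD_FAST x,b → push 0,36. Stack: [0, 36]
BINARY_OP * → 0 * 36 = 0. Stack: [0]
STORE_FAST x → x=0. Stack: []
LOAD_FAST i → push 0. Stack: [0]
LOAD_CONST → push 1. Stack: [0, 1]
BINARY_OP + → 0 + 1 = 1. Stack: [1]
STORE_FAST i → i=1. Stack: []
LOAD_FAST i → push 1. Stack: [1]
LOAD_CONST → push 3. Stack: [1, 3]
COMPARE_OP bool(<) → 1 vs 3 = True. Stack: [True]
POP_JUMP_IF_FALSE → pop True; no jump. Stack: []
LOAD_FAST_LOAD_FAST x,b → push 0,36. Stack: [0, 36]
BINARY_OP * → 0 * 36 = 0. Stack: [0]
STORE_FAST x → x=0. Stack: []
LOAD_FAST i → push 1. Stack: [1]
LOAD_CONST → push 1. Stack: [1, 1]
BINARY_OP + → 1 + 1 = 2. Stack: [2]
STORE_FAST i → i=2. Stack: []
LOAD_FAST i → push 2. Stack: [2]
LOAD_CONST → push 3. Stack: [2, 3]
COMPARE_OP bool(<) → 2 vs 3 = True. Stack: [True]
POP_JUMP_IF_FALSE → pop True; no jump. Stack: []
LOAD_FAST_LOAD_FAST x,b → push 0,36. Stack: [0, 36]
BINARY_OP * → 0 * 36 = 0. Stack: [0]
STORE_FAST x → x=0. Stack: []
LOAD_FAST i → push 2. Stack: [2]
LOAD_CONST → push 1. Stack: [2, 1]
BINARY_OP + → 2 + 1 = 3. Stack: [3]
STORE_FAST i → i=3. Stack: []
LOAD_FAST i → push 3. Stack: [3]
LOAD_CONST → push 3. Stack: [3, 3]
COMPARE_OP bool(<) → 3 vs 3 = False. Stack: [False]
POP_JUMP_IF_FALSE → pop False; jump. Stack: []
LOAD_FAST x → push 0. Stack: [0]
RETURN_VALUE → return 0.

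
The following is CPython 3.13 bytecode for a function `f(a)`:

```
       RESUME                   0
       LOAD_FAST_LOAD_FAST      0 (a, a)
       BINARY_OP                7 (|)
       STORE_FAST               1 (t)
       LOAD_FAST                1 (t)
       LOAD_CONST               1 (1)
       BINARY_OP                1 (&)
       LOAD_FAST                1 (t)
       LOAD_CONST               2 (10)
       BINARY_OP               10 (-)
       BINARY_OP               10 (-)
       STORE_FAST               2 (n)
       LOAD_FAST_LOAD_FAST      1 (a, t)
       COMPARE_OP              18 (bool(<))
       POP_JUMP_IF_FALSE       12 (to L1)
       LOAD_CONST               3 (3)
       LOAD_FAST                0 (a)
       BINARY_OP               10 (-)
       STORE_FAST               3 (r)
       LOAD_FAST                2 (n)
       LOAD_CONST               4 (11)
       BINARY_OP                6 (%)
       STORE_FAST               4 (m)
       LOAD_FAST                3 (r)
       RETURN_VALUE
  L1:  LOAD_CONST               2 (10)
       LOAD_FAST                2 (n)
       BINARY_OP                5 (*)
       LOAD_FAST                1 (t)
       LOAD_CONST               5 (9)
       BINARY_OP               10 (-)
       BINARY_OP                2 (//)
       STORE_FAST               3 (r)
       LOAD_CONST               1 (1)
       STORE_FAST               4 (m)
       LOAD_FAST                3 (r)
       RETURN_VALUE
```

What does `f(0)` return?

-12

LOAD_FAST_LOAD_FAST a,a → push 0,0. Stack: [0, 0]
BINARY_OP | → 0 | 0 = 0. Stack: [0]
STORE_FAST t → t=0. Stack: []
LOAD_FAST t → push 0. Stack: [0]
LOAD_CONST → push 1. Stack: [0, 1]
BINARY_OP & → 0 & 1 = 0. Stack: [0]
LOAD_FAST t → push 0. Stack: [0, 0]
LOAD_CONST → push 10. Stack: [0, 0, 10]
BINARY_OP - → 0 - 10 = -10. Stack: [0, -10]
BINARY_OP - → 0 - -10 = 10. Stack: [10]
STORE_FAST n → n=10. Stack: []
LOAD_FAST_LOAD_FAST a,t → push 0,0. Stack: [0, 0]
COMPARE_OP bool(<) → 0 vs 0 = False. Stack: [False]
POP_JUMP_IF_FALSE → pop False; jump. Stack: []
LOAD_CONST → push 10. Stack: [10]
LOAD_FAST n → push 10. Stack: [10, 10]
BINARY_OP * → 10 * 10 = 100. Stack: [100]
LOAD_FAST t → push 0. Stack: [100, 0]
LOAD_CONST → push 9. Stack: [100, 0, 9]
BINARY_OP - → 0 - 9 = -9. Stack: [100, -9]
BINARY_OP // → 100 // -9 = -12. Stack: [-12]
STORE_FAST r → r=-12. Stack: []
LOAD_CONST → push 1. Stack: [1]
STORE_FAST m → m=1. Stack: []
LOAD_FAST r → push -12. Stack: [-12]
RETURN_VALUE → return -12.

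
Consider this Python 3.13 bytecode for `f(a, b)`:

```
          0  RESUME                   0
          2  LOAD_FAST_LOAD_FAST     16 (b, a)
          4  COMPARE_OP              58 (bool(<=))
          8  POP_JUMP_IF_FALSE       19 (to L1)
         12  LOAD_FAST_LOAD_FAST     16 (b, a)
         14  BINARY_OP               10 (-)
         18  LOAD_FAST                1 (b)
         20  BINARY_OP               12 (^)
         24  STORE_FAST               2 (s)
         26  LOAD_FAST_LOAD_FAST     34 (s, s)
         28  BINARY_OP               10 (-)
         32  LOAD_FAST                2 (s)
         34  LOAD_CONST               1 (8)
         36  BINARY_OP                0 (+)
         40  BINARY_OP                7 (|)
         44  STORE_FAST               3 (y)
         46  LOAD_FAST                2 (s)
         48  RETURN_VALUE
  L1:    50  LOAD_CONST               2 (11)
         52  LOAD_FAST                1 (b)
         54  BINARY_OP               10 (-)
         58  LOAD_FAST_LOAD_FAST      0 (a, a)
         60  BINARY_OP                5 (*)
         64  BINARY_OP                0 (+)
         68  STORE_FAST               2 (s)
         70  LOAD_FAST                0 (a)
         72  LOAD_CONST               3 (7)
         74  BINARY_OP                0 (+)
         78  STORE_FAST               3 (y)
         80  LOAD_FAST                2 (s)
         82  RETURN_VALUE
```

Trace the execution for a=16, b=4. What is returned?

-16

LOAD_FAST_LOAD_FAST b,a → push 4,16. Stack: [4, 16]
COMPARE_OP bool(<=) → 4 vs 16 = True. Stack: [True]
POP_JUMP_IF_FALSE → pop True; no jump. Stack: []
LOAD_FAST_LOAD_FAST b,a → push 4,16. Stack: [4, 16]
BINARY_OP - → 4 - 16 = -12. Stack: [-12]
LOAD_FAST b → push 4. Stack: [-12, 4]
BINARY_OP ^ → -12 ^ 4 = -16. Stack: [-16]
STORE_FAST s → s=-16. Stack: []
LOAD_FAST_LOAD_FAST s,s → push -16,-16. Stack: [-16, -16]
BINARY_OP - → -16 - -16 = 0. Stack: [0]
LOAD_FAST s → push -16. Stack: [0, -16]
LOAD_CONST → push 8. Stack: [0, -16, 8]
BINARY_OP + → -16 + 8 = -8. Stack: [0, -8]
BINARY_OP | → 0 | -8 = -8. Stack: [-8]
STORE_FAST y → y=-8. Stack: []
LOAD_FAST s → push -16. Stack: [-16]
RETURN_VALUE → return -16.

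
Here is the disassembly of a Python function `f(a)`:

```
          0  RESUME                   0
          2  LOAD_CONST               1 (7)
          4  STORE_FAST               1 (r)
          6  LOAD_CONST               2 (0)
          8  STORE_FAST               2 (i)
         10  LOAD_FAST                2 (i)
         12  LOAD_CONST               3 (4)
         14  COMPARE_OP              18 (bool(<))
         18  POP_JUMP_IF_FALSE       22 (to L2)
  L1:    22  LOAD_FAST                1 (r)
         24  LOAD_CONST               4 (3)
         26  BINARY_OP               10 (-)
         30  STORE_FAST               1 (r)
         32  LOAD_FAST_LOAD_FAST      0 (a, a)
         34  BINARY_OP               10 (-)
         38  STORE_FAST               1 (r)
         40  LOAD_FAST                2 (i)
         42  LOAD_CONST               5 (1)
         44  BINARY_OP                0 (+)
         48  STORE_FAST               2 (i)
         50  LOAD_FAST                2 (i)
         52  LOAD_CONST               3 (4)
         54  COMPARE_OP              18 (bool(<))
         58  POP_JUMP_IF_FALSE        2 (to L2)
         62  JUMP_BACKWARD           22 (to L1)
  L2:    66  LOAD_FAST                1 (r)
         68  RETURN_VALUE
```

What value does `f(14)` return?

LOAD_CONST → push 7
STORE_FAST r → r=7
LOAD_CONST → push 0
STORE_FAST i → i=0
LOAD_FAST i → push 0
LOAD_CONST → push 4
COMPARE_OP bool(<) → 0 vs 4 = True
POP_JUMP_IF_FALSE → pop True; no jump
LOAD_FAST r → push 7
LOAD_CONST → push 3
BINARY_OP - → 7 - 3 = 4
STORE_FAST r → r=4
LOAD_FAST_LOAD_FAST a,a → push 14,14
BINARY_OP - → 14 - 14 = 0
STORE_FAST r → r=0
LOAD_FAST i → push 0
LOAD_CONST → push 1
BINARY_OP + → 0 + 1 = 1
STORE_FAST i → i=1
LOAD_FAST i → push 1
LOAD_CONST → push 4
COMPARE_OP bool(<) → 1 vs 4 = True
POP_JUMP_IF_FALSE → pop True; no jump
LOAD_FAST r → push 0
LOAD_CONST → push 3
BINARY_OP - → 0 - 3 = -3
STORE_FAST r → r=-3
LOAD_FAST_LOAD_FAST a,a → push 14,14
BINARY_OP - → 14 - 14 = 0
STORE_FAST r → r=0
LOAD_FAST i → push 1
LOAD_CONST → push 1
BINARY_OP + → 1 + 1 = 2
STORE_FAST i → i=2
LOAD_FAST i → push 2
LOAD_CONST → push 4
COMPARE_OP bool(<) → 2 vs 4 = True
POP_JUMP_IF_FALSE → pop True; no jump
LOAD_FAST r → push 0
LOAD_CONST → push 3
BINARY_OP - → 0 - 3 = -3
STORE_FAST r → r=-3
LOAD_FAST_LOAD_FAST a,a → push 14,14
BINARY_OP - → 14 - 14 = 0
STORE_FAST r → r=0
LOAD_FAST i → push 2
LOAD_CONST → push 1
BINARY_OP + → 2 + 1 = 3
STORE_FAST i → i=3
LOAD_FAST i → push 3
LOAD_CONST → push 4
COMPARE_OP bool(<) → 3 vs 4 = True
POP_JUMP_IF_FALSE → pop True; no jump
LOAD_FAST r → push 0
LOAD_CONST → push 3
BINARY_OP - → 0 - 3 = -3
STORE_FAST r → r=-3
LOAD_FAST_LOAD_FAST a,a → push 14,14
BINARY_OP - → 14 - 14 = 0
STORE_FAST r → r=0
LOAD_FAST i → push 3
LOAD_CONST → push 1
BINARY_OP + → 3 + 1 = 4
STORE_FAST i → i=4
LOAD_FAST i → push 4
LOAD_CONST → push 4
COMPARE_OP bool(<) → 4 vs 4 = False
POP_JUMP_IF_FALSE → pop False; jump
LOAD_FAST r → push 0
RETURN_VALUE → return 0.

0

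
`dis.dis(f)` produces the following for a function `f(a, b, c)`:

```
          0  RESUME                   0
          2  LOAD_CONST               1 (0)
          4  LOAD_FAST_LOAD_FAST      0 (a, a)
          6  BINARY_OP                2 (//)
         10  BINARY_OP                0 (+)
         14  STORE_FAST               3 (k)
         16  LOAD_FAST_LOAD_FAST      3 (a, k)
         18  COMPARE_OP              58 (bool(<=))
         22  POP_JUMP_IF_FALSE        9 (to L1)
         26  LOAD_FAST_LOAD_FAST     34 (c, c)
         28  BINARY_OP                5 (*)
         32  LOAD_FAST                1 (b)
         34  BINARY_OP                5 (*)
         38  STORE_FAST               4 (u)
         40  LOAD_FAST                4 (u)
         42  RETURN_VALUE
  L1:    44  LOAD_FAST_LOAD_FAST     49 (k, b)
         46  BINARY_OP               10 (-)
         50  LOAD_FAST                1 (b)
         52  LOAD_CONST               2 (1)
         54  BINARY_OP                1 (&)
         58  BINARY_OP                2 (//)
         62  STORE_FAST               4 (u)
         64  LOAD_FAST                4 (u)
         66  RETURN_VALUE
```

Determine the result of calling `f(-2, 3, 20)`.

1200

LOAD_CONST → push 0. Stack: [0]
LOAD_FAST_LOAD_FAST a,a → push -2,-2. Stack: [0, -2, -2]
BINARY_OP // → -2 // -2 = 1. Stack: [0, 1]
BINARY_OP + → 0 + 1 = 1. Stack: [1]
STORE_FAST k → k=1. Stack: []
LOAD_FAST_LOAD_FAST a,k → push -2,1. Stack: [-2, 1]
COMPARE_OP bool(<=) → -2 vs 1 = True. Stack: [True]
POP_JUMP_IF_FALSE → pop True; no jump. Stack: []
LOAD_FAST_LOAD_FAST c,c → push 20,20. Stack: [20, 20]
BINARY_OP * → 20 * 20 = 400. Stack: [400]
LOAD_FAST b → push 3. Stack: [400, 3]
BINARY_OP * → 400 * 3 = 1200. Stack: [1200]
STORE_FAST u → u=1200. Stack: []
LOAD_FAST u → push 1200. Stack: [1200]
RETURN_VALUE → return 1200.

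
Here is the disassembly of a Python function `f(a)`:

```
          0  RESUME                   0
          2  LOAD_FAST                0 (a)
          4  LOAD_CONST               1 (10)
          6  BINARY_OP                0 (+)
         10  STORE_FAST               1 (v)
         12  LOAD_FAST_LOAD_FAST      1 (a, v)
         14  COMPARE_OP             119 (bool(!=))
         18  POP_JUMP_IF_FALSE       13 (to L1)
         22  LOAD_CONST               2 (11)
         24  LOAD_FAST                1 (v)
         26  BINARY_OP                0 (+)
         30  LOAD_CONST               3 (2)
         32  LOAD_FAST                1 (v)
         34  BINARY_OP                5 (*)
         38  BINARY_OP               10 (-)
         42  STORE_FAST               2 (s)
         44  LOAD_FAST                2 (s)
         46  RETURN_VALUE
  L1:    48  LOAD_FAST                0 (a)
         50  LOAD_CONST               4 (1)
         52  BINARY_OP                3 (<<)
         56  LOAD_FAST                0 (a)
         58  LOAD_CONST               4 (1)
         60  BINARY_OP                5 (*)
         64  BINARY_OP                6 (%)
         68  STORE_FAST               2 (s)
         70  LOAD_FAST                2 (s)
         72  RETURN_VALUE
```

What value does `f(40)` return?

LOAD_FAST a → push 40. Stack: [40]
LOAD_CONST → push 10. Stack: [40, 10]
BINARY_OP + → 40 + 10 = 50. Stack: [50]
STORE_FAST v → v=50. Stack: []
LOAD_FAST_LOAD_FAST a,v → push 40,50. Stack: [40, 50]
COMPARE_OP bool(!=) → 40 vs 50 = True. Stack: [True]
POP_JUMP_IF_FALSE → pop True; no jump. Stack: []
LOAD_CONST → push 11. Stack: [11]
LOAD_FAST v → push 50. Stack: [11, 50]
BINARY_OP + → 11 + 50 = 61. Stack: [61]
LOAD_CONST → push 2. Stack: [61, 2]
LOAD_FAST v → push 50. Stack: [61, 2, 50]
BINARY_OP * → 2 * 50 = 100. Stack: [61, 100]
BINARY_OP - → 61 - 100 = -39. Stack: [-39]
STORE_FAST s → s=-39. Stack: []
LOAD_FAST s → push -39. Stack: [-39]
RETURN_VALUE → return -39.

-39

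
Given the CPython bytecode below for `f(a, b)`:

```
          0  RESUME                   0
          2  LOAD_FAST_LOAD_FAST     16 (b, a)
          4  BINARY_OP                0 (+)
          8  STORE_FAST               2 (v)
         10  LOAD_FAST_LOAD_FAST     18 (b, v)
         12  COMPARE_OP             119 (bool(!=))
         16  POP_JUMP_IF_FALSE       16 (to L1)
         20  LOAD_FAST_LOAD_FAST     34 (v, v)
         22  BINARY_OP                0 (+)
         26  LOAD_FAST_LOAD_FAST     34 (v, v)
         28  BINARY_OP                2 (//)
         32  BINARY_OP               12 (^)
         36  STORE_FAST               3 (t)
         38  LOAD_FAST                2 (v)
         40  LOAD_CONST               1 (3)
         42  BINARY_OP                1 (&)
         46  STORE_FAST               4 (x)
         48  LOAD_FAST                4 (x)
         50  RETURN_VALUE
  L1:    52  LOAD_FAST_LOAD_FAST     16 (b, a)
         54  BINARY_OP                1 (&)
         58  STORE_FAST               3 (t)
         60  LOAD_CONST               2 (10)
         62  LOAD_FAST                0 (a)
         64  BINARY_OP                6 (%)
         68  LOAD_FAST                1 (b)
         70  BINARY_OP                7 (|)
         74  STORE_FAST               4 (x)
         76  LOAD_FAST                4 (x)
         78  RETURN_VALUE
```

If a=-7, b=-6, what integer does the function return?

3

LOAD_FAST_LOAD_FAST b,a → push -6,-7. Stack: [-6, -7]
BINARY_OP + → -6 + -7 = -13. Stack: [-13]
STORE_FAST v → v=-13. Stack: []
LOAD_FAST_LOAD_FAST b,v → push -6,-13. Stack: [-6, -13]
COMPARE_OP bool(!=) → -6 vs -13 = True. Stack: [True]
POP_JUMP_IF_FALSE → pop True; no jump. Stack: []
LOAD_FAST_LOAD_FAST v,v → push -13,-13. Stack: [-13, -13]
BINARY_OP + → -13 + -13 = -26. Stack: [-26]
LOAD_FAST_LOAD_FAST v,v → push -13,-13. Stack: [-26, -13, -13]
BINARY_OP // → -13 // -13 = 1. Stack: [-26, 1]
BINARY_OP ^ → -26 ^ 1 = -25. Stack: [-25]
STORE_FAST t → t=-25. Stack: []
LOAD_FAST v → push -13. Stack: [-13]
LOAD_CONST → push 3. Stack: [-13, 3]
BINARY_OP & → -13 & 3 = 3. Stack: [3]
STORE_FAST x → x=3. Stack: []
LOAD_FAST x → push 3. Stack: [3]
RETURN_VALUE → return 3.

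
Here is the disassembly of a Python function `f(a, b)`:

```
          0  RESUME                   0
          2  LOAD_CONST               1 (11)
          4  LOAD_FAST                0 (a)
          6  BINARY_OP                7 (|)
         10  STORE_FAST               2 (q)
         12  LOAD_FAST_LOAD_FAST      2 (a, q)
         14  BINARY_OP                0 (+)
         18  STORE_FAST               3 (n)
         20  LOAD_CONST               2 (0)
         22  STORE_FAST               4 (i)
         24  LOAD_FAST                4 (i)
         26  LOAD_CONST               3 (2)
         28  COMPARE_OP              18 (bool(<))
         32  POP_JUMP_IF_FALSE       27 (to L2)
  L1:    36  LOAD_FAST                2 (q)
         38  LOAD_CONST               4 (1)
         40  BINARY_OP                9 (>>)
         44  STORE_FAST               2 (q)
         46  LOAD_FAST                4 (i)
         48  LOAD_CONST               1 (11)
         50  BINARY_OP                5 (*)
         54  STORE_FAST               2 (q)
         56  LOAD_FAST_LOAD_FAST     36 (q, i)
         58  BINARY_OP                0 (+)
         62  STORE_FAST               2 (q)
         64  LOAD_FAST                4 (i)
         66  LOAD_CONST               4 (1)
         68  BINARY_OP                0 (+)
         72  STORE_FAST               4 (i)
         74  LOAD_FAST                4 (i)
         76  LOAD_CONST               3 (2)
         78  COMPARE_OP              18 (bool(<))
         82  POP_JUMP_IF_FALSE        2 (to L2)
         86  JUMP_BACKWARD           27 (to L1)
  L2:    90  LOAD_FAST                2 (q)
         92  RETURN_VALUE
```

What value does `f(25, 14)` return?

LOAD_CONST → push 11. Stack: [11]
LOAD_FAST a → push 25. Stack: [11, 25]
BINARY_OP | → 11 | 25 = 27. Stack: [27]
STORE_FAST q → q=27. Stack: []
LOAD_FAST_LOAD_FAST a,q → push 25,27. Stack: [25, 27]
BINARY_OP + → 25 + 27 = 52. Stack: [52]
STORE_FAST n → n=52. Stack: []
LOAD_CONST → push 0. Stack: [0]
STORE_FAST i → i=0. Stack: []
LOAD_FAST i → push 0. Stack: [0]
LOAD_CONST → push 2. Stack: [0, 2]
COMPARE_OP bool(<) → 0 vs 2 = True. Stack: [True]
POP_JUMP_IF_FALSE → pop True; no jump. Stack: []
LOAD_FAST q → push 27. Stack: [27]
LOAD_CONST → push 1. Stack: [27, 1]
BINARY_OP >> → 27 >> 1 = 13. Stack: [13]
STORE_FAST q → q=13. Stack: []
LOAD_FAST i → push 0. Stack: [0]
LOAD_CONST → push 11. Stack: [0, 11]
BINARY_OP * → 0 * 11 = 0. Stack: [0]
STORE_FAST q → q=0. Stack: []
LOAD_FAST_LOAD_FAST q,i → push 0,0. Stack: [0, 0]
BINARY_OP + → 0 + 0 = 0. Stack: [0]
STORE_FAST q → q=0. Stack: []
LOAD_FAST i → push 0. Stack: [0]
LOAD_CONST → push 1. Stack: [0, 1]
BINARY_OP + → 0 + 1 = 1. Stack: [1]
STORE_FAST i → i=1. Stack: []
LOAD_FAST i → push 1. Stack: [1]
LOAD_CONST → push 2. Stack: [1, 2]
COMPARE_OP bool(<) → 1 vs 2 = True. Stack: [True]
POP_JUMP_IF_FALSE → pop True; no jump. Stack: []
LOAD_FAST q → push 0. Stack: [0]
LOAD_CONST → push 1. Stack: [0, 1]
BINARY_OP >> → 0 >> 1 = 0. Stack: [0]
STORE_FAST q → q=0. Stack: []
LOAD_FAST i → push 1. Stack: [1]
LOAD_CONST → push 11. Stack: [1, 11]
BINARY_OP * → 1 * 11 = 11. Stack: [11]
STORE_FAST q → q=11. Stack: []
LOAD_FAST_LOAD_FAST q,i → push 11,1. Stack: [11, 1]
BINARY_OP + → 11 + 1 = 12. Stack: [12]
STORE_FAST q → q=12. Stack: []
LOAD_FAST i → push 1. Stack: [1]
LOAD_CONST → push 1. Stack: [1, 1]
BINARY_OP + → 1 + 1 = 2. Stack: [2]
STORE_FAST i → i=2. Stack: []
LOAD_FAST i → push 2. Stack: [2]
LOAD_CONST → push 2. Stack: [2, 2]
COMPARE_OP bool(<) → 2 vs 2 = False. Stack: [False]
POP_JUMP_IF_FALSE → pop False; jump. Stack: []
LOAD_FAST q → push 12. Stack: [12]
RETURN_VALUE → return 12.

12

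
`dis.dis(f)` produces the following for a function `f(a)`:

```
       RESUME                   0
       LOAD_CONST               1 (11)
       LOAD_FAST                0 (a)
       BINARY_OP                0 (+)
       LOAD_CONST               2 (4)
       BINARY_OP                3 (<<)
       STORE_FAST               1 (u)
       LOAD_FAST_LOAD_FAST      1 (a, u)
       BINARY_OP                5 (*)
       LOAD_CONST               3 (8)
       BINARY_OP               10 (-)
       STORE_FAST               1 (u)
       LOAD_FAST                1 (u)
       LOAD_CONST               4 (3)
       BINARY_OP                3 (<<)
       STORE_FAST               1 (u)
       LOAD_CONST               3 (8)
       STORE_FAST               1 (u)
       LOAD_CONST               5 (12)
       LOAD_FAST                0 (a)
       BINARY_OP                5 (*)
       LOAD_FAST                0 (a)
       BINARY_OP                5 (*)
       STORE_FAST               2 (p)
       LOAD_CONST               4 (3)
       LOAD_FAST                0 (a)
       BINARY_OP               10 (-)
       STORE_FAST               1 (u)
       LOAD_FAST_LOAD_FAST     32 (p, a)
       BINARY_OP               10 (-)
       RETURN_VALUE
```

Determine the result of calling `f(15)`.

2685

LOAD_CONST → push 11. Stack: [11]
LOAD_FAST a → push 15. Stack: [11, 15]
BINARY_OP + → 11 + 15 = 26. Stack: [26]
LOAD_CONST → push 4. Stack: [26, 4]
BINARY_OP << → 26 << 4 = 416. Stack: [416]
STORE_FAST u → u=416. Stack: []
LOAD_FAST_LOAD_FAST a,u → push 15,416. Stack: [15, 416]
BINARY_OP * → 15 * 416 = 6240. Stack: [6240]
LOAD_CONST → push 8. Stack: [6240, 8]
BINARY_OP - → 6240 - 8 = 6232. Stack: [6232]
STORE_FAST u → u=6232. Stack: []
LOAD_FAST u → push 6232. Stack: [6232]
LOAD_CONST → push 3. Stack: [6232, 3]
BINARY_OP << → 6232 << 3 = 49856. Stack: [49856]
STORE_FAST u → u=49856. Stack: []
LOAD_CONST → push 8. Stack: [8]
STORE_FAST u → u=8. Stack: []
LOAD_CONST → push 12. Stack: [12]
LOAD_FAST a → push 15. Stack: [12, 15]
BINARY_OP * → 12 * 15 = 180. Stack: [180]
LOAD_FAST a → push 15. Stack: [180, 15]
BINARY_OP * → 180 * 15 = 2700. Stack: [2700]
STORE_FAST p → p=2700. Stack: []
LOAD_CONST → push 3. Stack: [3]
LOAD_FAST a → push 15. Stack: [3, 15]
BINARY_OP - → 3 - 15 = -12. Stack: [-12]
STORE_FAST u → u=-12. Stack: []
LOAD_FAST_LOAD_FAST p,a → push 2700,15. Stack: [2700, 15]
BINARY_OP - → 2700 - 15 = 2685. Stack: [2685]
RETURN_VALUE → return 2685.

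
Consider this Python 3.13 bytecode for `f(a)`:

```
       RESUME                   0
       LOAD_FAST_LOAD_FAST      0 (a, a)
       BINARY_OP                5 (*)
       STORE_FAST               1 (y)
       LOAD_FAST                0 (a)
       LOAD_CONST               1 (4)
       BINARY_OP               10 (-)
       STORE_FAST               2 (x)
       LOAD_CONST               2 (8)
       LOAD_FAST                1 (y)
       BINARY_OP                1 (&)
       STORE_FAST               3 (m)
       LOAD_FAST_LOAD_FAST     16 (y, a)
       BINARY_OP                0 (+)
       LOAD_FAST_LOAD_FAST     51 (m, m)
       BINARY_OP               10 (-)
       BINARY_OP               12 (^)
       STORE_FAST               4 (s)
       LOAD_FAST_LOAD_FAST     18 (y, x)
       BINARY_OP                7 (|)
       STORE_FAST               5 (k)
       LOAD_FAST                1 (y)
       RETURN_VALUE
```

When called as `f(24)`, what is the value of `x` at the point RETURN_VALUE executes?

LOAD_FAST_LOAD_FAST a,a → push 24,24. Stack: [24, 24]
BINARY_OP * → 24 * 24 = 576. Stack: [576]
STORE_FAST y → y=576. Stack: []
LOAD_FAST a → push 24. Stack: [24]
LOAD_CONST → push 4. Stack: [24, 4]
BINARY_OP - → 24 - 4 = 20. Stack: [20]
STORE_FAST x → x=20. Stack: []
LOAD_CONST → push 8. Stack: [8]
LOAD_FAST y → push 576. Stack: [8, 576]
BINARY_OP & → 8 & 576 = 0. Stack: [0]
STORE_FAST m → m=0. Stack: []
LOAD_FAST_LOAD_FAST y,a → push 576,24. Stack: [576, 24]
BINARY_OP + → 576 + 24 = 600. Stack: [600]
LOAD_FAST_LOAD_FAST m,m → push 0,0. Stack: [600, 0, 0]
BINARY_OP - → 0 - 0 = 0. Stack: [600, 0]
BINARY_OP ^ → 600 ^ 0 = 600. Stack: [600]
STORE_FAST s → s=600. Stack: []
LOAD_FAST_LOAD_FAST y,x → push 576,20. Stack: [576, 20]
BINARY_OP | → 576 | 20 = 596. Stack: [596]
STORE_FAST k → k=596. Stack: []
LOAD_FAST y → push 576. Stack: [576]
RETURN_VALUE → return 576.

20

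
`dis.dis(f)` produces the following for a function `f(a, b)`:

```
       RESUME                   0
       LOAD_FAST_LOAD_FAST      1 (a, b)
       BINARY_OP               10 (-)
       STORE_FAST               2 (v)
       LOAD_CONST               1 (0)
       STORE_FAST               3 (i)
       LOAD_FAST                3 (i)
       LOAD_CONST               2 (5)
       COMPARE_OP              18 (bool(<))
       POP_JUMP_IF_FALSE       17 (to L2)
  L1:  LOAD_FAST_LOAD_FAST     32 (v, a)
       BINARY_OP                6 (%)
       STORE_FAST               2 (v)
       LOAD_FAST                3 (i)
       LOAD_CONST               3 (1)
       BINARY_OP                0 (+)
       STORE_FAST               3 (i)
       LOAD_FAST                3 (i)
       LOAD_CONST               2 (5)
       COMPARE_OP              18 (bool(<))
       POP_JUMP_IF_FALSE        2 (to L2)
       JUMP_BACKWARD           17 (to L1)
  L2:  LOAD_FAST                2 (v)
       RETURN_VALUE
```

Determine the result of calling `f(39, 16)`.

23

LOAD_FAST_LOAD_FAST a,b → push 39,16
BINARY_OP - → 39 - 16 = 23
STORE_FAST v → v=23
LOAD_CONST → push 0
STORE_FAST i → i=0
LOAD_FAST i → push 0
LOAD_CONST → push 5
COMPARE_OP bool(<) → 0 vs 5 = True
POP_JUMP_IF_FALSE → pop True; no jump
LOAD_FAST_LOAD_FAST v,a → push 23,39
BINARY_OP % → 23 % 39 = 23
STORE_FAST v → v=23
LOAD_FAST i → push 0
LOAD_CONST → push 1
BINARY_OP + → 0 + 1 = 1
STORE_FAST i → i=1
LOAD_FAST i → push 1
LOAD_CONST → push 5
COMPARE_OP bool(<) → 1 vs 5 = True
POP_JUMP_IF_FALSE → pop True; no jump
LOAD_FAST_LOAD_FAST v,a → push 23,39
BINARY_OP % → 23 % 39 = 23
STORE_FAST v → v=23
LOAD_FAST i → push 1
LOAD_CONST → push 1
BINARY_OP + → 1 + 1 = 2
STORE_FAST i → i=2
LOAD_FAST i → push 2
LOAD_CONST → push 5
COMPARE_OP bool(<) → 2 vs 5 = True
POP_JUMP_IF_FALSE → pop True; no jump
LOAD_FAST_LOAD_FAST v,a → push 23,39
BINARY_OP % → 23 % 39 = 23
STORE_FAST v → v=23
LOAD_FAST i → push 2
LOAD_CONST → push 1
BINARY_OP + → 2 + 1 = 3
STORE_FAST i → i=3
LOAD_FAST i → push 3
LOAD_CONST → push 5
COMPARE_OP bool(<) → 3 vs 5 = True
POP_JUMP_IF_FALSE → pop True; no jump
LOAD_FAST_LOAD_FAST v,a → push 23,39
BINARY_OP % → 23 % 39 = 23
STORE_FAST v → v=23
LOAD_FAST i → push 3
LOAD_CONST → push 1
BINARY_OP + → 3 + 1 = 4
STORE_FAST i → i=4
LOAD_FAST i → push 4
LOAD_CONST → push 5
COMPARE_OP bool(<) → 4 vs 5 = True
POP_JUMP_IF_FALSE → pop True; no jump
LOAD_FAST_LOAD_FAST v,a → push 23,39
BINARY_OP % → 23 % 39 = 23
STORE_FAST v → v=23
LOAD_FAST i → push 4
LOAD_CONST → push 1
BINARY_OP + → 4 + 1 = 5
STORE_FAST i → i=5
LOAD_FAST i → push 5
LOAD_CONST → push 5
COMPARE_OP bool(<) → 5 vs 5 = False
POP_JUMP_IF_FALSE → pop False; jump
LOAD_FAST v → push 23
RETURN_VALUE → return 23.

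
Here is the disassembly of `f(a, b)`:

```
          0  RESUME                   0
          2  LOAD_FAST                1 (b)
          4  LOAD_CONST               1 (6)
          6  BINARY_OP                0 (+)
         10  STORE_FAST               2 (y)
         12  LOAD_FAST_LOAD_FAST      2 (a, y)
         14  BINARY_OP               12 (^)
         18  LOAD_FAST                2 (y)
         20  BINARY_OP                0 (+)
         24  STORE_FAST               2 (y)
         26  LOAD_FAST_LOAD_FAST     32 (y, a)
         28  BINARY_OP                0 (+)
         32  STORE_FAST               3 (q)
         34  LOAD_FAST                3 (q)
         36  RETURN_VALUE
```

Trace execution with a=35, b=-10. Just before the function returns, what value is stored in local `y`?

LOAD_FAST b → push -10. Stack: [-10]
LOAD_CONST → push 6. Stack: [-10, 6]
BINARY_OP + → -10 + 6 = -4. Stack: [-4]
STORE_FAST y → y=-4. Stack: []
LOAD_FAST_LOAD_FAST a,y → push 35,-4. Stack: [35, -4]
BINARY_OP ^ → 35 ^ -4 = -33. Stack: [-33]
LOAD_FAST y → push -4. Stack: [-33, -4]
BINARY_OP + → -33 + -4 = -37. Stack: [-37]
STORE_FAST y → y=-37. Stack: []
LOAD_FAST_LOAD_FAST y,a → push -37,35. Stack: [-37, 35]
BINARY_OP + → -37 + 35 = -2. Stack: [-2]
STORE_FAST q → q=-2. Stack: []
LOAD_FAST q → push -2. Stack: [-2]
RETURN_VALUE → return -2.

-37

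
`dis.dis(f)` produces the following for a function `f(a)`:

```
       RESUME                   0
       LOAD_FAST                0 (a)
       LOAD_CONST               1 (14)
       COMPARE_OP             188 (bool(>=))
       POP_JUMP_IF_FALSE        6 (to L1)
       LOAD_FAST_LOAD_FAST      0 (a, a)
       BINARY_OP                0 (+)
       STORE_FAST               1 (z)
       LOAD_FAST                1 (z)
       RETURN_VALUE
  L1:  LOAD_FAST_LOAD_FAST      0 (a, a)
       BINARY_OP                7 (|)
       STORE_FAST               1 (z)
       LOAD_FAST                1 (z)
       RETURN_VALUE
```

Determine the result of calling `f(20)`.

LOAD_FAST a → push 20. Stack: [20]
LOAD_CONST → push 14. Stack: [20, 14]
COMPARE_OP bool(>=) → 20 vs 14 = True. Stack: [True]
POP_JUMP_IF_FALSE → pop True; no jump. Stack: []
LOAD_FAST_LOAD_FAST a,a → push 20,20. Stack: [20, 20]
BINARY_OP + → 20 + 20 = 40. Stack: [40]
STORE_FAST z → z=40. Stack: []
LOAD_FAST z → push 40. Stack: [40]
RETURN_VALUE → return 40.

40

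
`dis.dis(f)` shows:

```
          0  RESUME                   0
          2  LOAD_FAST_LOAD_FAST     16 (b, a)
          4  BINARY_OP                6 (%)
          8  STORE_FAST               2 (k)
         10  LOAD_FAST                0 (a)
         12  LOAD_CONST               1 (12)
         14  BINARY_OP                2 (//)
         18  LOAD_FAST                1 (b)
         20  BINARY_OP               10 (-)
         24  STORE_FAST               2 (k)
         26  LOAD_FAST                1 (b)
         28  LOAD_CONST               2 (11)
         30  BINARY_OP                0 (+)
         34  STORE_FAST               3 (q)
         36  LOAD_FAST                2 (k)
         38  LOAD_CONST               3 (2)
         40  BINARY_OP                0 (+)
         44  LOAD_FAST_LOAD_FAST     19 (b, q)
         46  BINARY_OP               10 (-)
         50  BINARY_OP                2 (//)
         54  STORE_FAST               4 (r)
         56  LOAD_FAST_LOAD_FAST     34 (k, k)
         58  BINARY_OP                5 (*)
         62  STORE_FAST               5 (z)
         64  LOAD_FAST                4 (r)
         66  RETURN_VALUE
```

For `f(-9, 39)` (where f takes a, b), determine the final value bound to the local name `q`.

LOAD_FAST_LOAD_FAST b,a → push 39,-9. Stack: [39, -9]
BINARY_OP % → 39 % -9 = -6. Stack: [-6]
STORE_FAST k → k=-6. Stack: []
LOAD_FAST a → push -9. Stack: [-9]
LOAD_CONST → push 12. Stack: [-9, 12]
BINARY_OP // → -9 // 12 = -1. Stack: [-1]
LOAD_FAST b → push 39. Stack: [-1, 39]
BINARY_OP - → -1 - 39 = -40. Stack: [-40]
STORE_FAST k → k=-40. Stack: []
LOAD_FAST b → push 39. Stack: [39]
LOAD_CONST → push 11. Stack: [39, 11]
BINARY_OP + → 39 + 11 = 50. Stack: [50]
STORE_FAST q → q=50. Stack: []
LOAD_FAST k → push -40. Stack: [-40]
LOAD_CONST → push 2. Stack: [-40, 2]
BINARY_OP + → -40 + 2 = -38. Stack: [-38]
LOAD_FAST_LOAD_FAST b,q → push 39,50. Stack: [-38, 39, 50]
BINARY_OP - → 39 - 50 = -11. Stack: [-38, -11]
BINARY_OP // → -38 // -11 = 3. Stack: [3]
STORE_FAST r → r=3. Stack: []
LOAD_FAST_LOAD_FAST k,k → push -40,-40. Stack: [-40, -40]
BINARY_OP * → -40 * -40 = 1600. Stack: [1600]
STORE_FAST z → z=1600. Stack: []
LOAD_FAST r → push 3. Stack: [3]
RETURN_VALUE → return 3.

50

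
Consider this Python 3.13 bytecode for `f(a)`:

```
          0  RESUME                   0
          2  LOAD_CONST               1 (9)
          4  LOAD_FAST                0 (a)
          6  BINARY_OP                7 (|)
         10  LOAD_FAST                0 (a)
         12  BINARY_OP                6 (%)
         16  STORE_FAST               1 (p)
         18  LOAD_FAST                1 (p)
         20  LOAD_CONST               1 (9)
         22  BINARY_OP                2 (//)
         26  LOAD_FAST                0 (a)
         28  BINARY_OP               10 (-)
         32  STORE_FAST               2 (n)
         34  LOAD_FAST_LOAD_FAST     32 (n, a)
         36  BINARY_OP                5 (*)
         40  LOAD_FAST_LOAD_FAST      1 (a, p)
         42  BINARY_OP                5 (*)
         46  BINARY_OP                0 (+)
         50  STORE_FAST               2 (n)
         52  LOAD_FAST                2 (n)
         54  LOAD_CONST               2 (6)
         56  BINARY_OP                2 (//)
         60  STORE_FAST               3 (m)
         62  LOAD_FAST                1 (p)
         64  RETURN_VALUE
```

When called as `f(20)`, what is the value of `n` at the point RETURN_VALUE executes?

LOAD_CONST → push 9. Stack: [9]
LOAD_FAST a → push 20. Stack: [9, 20]
BINARY_OP | → 9 | 20 = 29. Stack: [29]
LOAD_FAST a → push 20. Stack: [29, 20]
BINARY_OP % → 29 % 20 = 9. Stack: [9]
STORE_FAST p → p=9. Stack: []
LOAD_FAST p → push 9. Stack: [9]
LOAD_CONST → push 9. Stack: [9, 9]
BINARY_OP // → 9 // 9 = 1. Stack: [1]
LOAD_FAST a → push 20. Stack: [1, 20]
BINARY_OP - → 1 - 20 = -19. Stack: [-19]
STORE_FAST n → n=-19. Stack: []
LOAD_FAST_LOAD_FAST n,a → push -19,20. Stack: [-19, 20]
BINARY_OP * → -19 * 20 = -380. Stack: [-380]
LOAD_FAST_LOAD_FAST a,p → push 20,9. Stack: [-380, 20, 9]
BINARY_OP * → 20 * 9 = 180. Stack: [-380, 180]
BINARY_OP + → -380 + 180 = -200. Stack: [-200]
STORE_FAST n → n=-200. Stack: []
LOAD_FAST n → push -200. Stack: [-200]
LOAD_CONST → push 6. Stack: [-200, 6]
BINARY_OP // → -200 // 6 = -34. Stack: [-34]
STORE_FAST m → m=-34. Stack: []
LOAD_FAST p → push 9. Stack: [9]
RETURN_VALUE → return 9.

-200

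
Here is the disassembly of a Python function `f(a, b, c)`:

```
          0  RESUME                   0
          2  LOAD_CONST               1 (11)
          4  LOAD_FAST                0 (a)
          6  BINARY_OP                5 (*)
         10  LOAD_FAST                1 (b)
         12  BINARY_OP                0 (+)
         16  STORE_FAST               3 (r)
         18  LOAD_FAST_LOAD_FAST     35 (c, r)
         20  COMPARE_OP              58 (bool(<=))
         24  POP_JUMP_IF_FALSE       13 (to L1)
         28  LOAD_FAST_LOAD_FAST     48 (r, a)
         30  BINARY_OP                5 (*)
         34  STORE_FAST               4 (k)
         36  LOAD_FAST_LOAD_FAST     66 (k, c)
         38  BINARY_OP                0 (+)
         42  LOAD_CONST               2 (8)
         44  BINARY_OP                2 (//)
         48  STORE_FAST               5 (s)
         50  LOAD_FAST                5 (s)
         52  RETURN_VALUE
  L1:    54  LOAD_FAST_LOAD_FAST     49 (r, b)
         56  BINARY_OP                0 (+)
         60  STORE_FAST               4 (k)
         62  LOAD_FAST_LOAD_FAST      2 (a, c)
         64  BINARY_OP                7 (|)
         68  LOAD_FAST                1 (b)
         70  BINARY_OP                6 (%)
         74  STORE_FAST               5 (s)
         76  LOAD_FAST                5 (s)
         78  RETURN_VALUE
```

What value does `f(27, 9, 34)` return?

LOAD_CONST → push 11. Stack: [11]
LOAD_FAST a → push 27. Stack: [11, 27]
BINARY_OP * → 11 * 27 = 297. Stack: [297]
LOAD_FAST b → push 9. Stack: [297, 9]
BINARY_OP + → 297 + 9 = 306. Stack: [306]
STORE_FAST r → r=306. Stack: []
LOAD_FAST_LOAD_FAST c,r → push 34,306. Stack: [34, 306]
COMPARE_OP bool(<=) → 34 vs 306 = True. Stack: [True]
POP_JUMP_IF_FALSE → pop True; no jump. Stack: []
LOAD_FAST_LOAD_FAST r,a → push 306,27. Stack: [306, 27]
BINARY_OP * → 306 * 27 = 8262. Stack: [8262]
STORE_FAST k → k=8262. Stack: []
LOAD_FAST_LOAD_FAST k,c → push 8262,34. Stack: [8262, 34]
BINARY_OP + → 8262 + 34 = 8296. Stack: [8296]
LOAD_CONST → push 8. Stack: [8296, 8]
BINARY_OP // → 8296 // 8 = 1037. Stack: [1037]
STORE_FAST s → s=1037. Stack: []
LOAD_FAST s → push 1037. Stack: [1037]
RETURN_VALUE → return 1037.

1037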